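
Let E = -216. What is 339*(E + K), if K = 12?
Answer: -69156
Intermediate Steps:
339*(E + K) = 339*(-216 + 12) = 339*(-204) = -69156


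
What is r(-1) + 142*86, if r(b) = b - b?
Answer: 12212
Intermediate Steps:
r(b) = 0
r(-1) + 142*86 = 0 + 142*86 = 0 + 12212 = 12212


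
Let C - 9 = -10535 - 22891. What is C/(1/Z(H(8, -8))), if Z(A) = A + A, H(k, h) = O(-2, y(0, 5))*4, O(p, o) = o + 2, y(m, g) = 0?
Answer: -534672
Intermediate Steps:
O(p, o) = 2 + o
H(k, h) = 8 (H(k, h) = (2 + 0)*4 = 2*4 = 8)
Z(A) = 2*A
C = -33417 (C = 9 + (-10535 - 22891) = 9 - 33426 = -33417)
C/(1/Z(H(8, -8))) = -33417*2*8 = -33417/(1/16) = -33417/1/16 = -33417*16 = -534672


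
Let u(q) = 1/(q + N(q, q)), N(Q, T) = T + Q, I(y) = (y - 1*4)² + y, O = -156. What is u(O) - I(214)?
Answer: -20738953/468 ≈ -44314.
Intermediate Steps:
I(y) = y + (-4 + y)² (I(y) = (y - 4)² + y = (-4 + y)² + y = y + (-4 + y)²)
N(Q, T) = Q + T
u(q) = 1/(3*q) (u(q) = 1/(q + (q + q)) = 1/(q + 2*q) = 1/(3*q))
u(O) - I(214) = (⅓)/(-156) - (214 + (-4 + 214)²) = (⅓)*(-1/156) - (214 + 210²) = -1/468 - (214 + 44100) = -1/468 - 1*44314 = -1/468 - 44314 = -20738953/468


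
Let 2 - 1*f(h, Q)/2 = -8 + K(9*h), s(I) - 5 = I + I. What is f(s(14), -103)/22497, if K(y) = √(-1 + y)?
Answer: 20/22497 - 4*√74/22497 ≈ -0.00064050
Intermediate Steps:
s(I) = 5 + 2*I (s(I) = 5 + (I + I) = 5 + 2*I)
f(h, Q) = 20 - 2*√(-1 + 9*h) (f(h, Q) = 4 - 2*(-8 + √(-1 + 9*h)) = 4 + (16 - 2*√(-1 + 9*h)) = 20 - 2*√(-1 + 9*h))
f(s(14), -103)/22497 = (20 - 2*√(-1 + 9*(5 + 2*14)))/22497 = (20 - 2*√(-1 + 9*(5 + 28)))*(1/22497) = (20 - 2*√(-1 + 9*33))*(1/22497) = (20 - 2*√(-1 + 297))*(1/22497) = (20 - 4*√74)*(1/22497) = 20/22497 - 4*√74/22497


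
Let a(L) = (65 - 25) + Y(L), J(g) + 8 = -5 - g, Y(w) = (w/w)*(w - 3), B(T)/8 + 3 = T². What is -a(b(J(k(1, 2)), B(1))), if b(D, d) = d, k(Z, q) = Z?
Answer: -21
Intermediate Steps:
B(T) = -24 + 8*T²
Y(w) = -3 + w (Y(w) = 1*(-3 + w) = -3 + w)
J(g) = -13 - g (J(g) = -8 + (-5 - g) = -13 - g)
a(L) = 37 + L (a(L) = (65 - 25) + (-3 + L) = 40 + (-3 + L) = 37 + L)
-a(b(J(k(1, 2)), B(1))) = -(37 + (-24 + 8*1²)) = -(37 + (-24 + 8*1)) = -(37 + (-24 + 8)) = -(37 - 16) = -1*21 = -21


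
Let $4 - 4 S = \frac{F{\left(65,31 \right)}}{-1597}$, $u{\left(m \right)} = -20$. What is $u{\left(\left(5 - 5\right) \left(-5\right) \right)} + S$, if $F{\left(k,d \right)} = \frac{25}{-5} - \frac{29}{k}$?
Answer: $- \frac{3944767}{207610} \approx -19.001$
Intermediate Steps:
$F{\left(k,d \right)} = -5 - \frac{29}{k}$ ($F{\left(k,d \right)} = 25 \left(- \frac{1}{5}\right) - \frac{29}{k} = -5 - \frac{29}{k}$)
$S = \frac{207433}{207610}$ ($S = 1 - \frac{\left(-5 - \frac{29}{65}\right) \frac{1}{-1597}}{4} = 1 - \frac{\left(-5 - \frac{29}{65}\right) \left(- \frac{1}{1597}\right)}{4} = 1 - \frac{\left(- \frac{354}{65}\right) \left(- \frac{1}{1597}\right)}{4} = 1 - \frac{177}{207610} = \frac{207433}{207610} \approx 0.99915$)
$u{\left(\left(5 - 5\right) \left(-5\right) \right)} + S = -20 + \frac{207433}{207610} = - \frac{3944767}{207610}$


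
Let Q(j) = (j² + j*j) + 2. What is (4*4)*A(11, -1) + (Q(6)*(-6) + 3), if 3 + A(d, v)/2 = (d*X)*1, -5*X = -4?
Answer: -1277/5 ≈ -255.40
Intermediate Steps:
X = ⅘ (X = -⅕*(-4) = ⅘ ≈ 0.80000)
A(d, v) = -6 + 8*d/5 (A(d, v) = -6 + 2*((d*(⅘))*1) = -6 + 2*((4*d/5)*1) = -6 + 2*(4*d/5) = -6 + 8*d/5)
Q(j) = 2 + 2*j² (Q(j) = (j² + j²) + 2 = 2*j² + 2 = 2 + 2*j²)
(4*4)*A(11, -1) + (Q(6)*(-6) + 3) = (4*4)*(-6 + (8/5)*11) + ((2 + 2*6²)*(-6) + 3) = 16*(-6 + 88/5) + ((2 + 2*36)*(-6) + 3) = 16*(58/5) + ((2 + 72)*(-6) + 3) = 928/5 + (74*(-6) + 3) = 928/5 + (-444 + 3) = 928/5 - 441 = -1277/5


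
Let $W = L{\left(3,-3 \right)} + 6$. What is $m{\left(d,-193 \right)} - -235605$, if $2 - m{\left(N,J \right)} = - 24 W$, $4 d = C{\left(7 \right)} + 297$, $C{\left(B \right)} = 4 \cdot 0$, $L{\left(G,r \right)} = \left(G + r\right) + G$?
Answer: $235823$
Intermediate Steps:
$L{\left(G,r \right)} = r + 2 G$
$W = 9$ ($W = \left(-3 + 2 \cdot 3\right) + 6 = \left(-3 + 6\right) + 6 = 3 + 6 = 9$)
$C{\left(B \right)} = 0$
$d = \frac{297}{4}$ ($d = \frac{0 + 297}{4} = \frac{1}{4} \cdot 297 = \frac{297}{4} \approx 74.25$)
$m{\left(N,J \right)} = 218$ ($m{\left(N,J \right)} = 2 - \left(-24\right) 9 = 2 - -216 = 2 + 216 = 218$)
$m{\left(d,-193 \right)} - -235605 = 218 - -235605 = 218 + 235605 = 235823$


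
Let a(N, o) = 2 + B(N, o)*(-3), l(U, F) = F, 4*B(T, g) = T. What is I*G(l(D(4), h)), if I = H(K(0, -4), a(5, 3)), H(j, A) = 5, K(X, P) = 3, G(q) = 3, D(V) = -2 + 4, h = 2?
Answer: 15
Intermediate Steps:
D(V) = 2
B(T, g) = T/4
a(N, o) = 2 - 3*N/4 (a(N, o) = 2 + (N/4)*(-3) = 2 - 3*N/4)
I = 5
I*G(l(D(4), h)) = 5*3 = 15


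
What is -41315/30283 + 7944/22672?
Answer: -87015691/85822022 ≈ -1.0139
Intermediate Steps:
-41315/30283 + 7944/22672 = -41315*1/30283 + 7944*(1/22672) = -41315/30283 + 993/2834 = -87015691/85822022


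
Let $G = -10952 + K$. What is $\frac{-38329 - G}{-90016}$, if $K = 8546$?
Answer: $\frac{35923}{90016} \approx 0.39907$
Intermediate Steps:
$G = -2406$ ($G = -10952 + 8546 = -2406$)
$\frac{-38329 - G}{-90016} = \frac{-38329 - -2406}{-90016} = \left(-38329 + 2406\right) \left(- \frac{1}{90016}\right) = \left(-35923\right) \left(- \frac{1}{90016}\right) = \frac{35923}{90016}$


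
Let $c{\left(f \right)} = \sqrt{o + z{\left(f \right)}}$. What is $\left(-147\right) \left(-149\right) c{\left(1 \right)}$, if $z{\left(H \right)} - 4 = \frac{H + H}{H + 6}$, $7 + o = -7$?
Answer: $6258 i \sqrt{119} \approx 68267.0 i$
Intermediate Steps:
$o = -14$ ($o = -7 - 7 = -14$)
$z{\left(H \right)} = 4 + \frac{2 H}{6 + H}$ ($z{\left(H \right)} = 4 + \frac{H + H}{H + 6} = 4 + \frac{2 H}{6 + H}$)
$c{\left(f \right)} = \sqrt{-14 + \frac{6 \left(4 + f\right)}{6 + f}}$
$\left(-147\right) \left(-149\right) c{\left(1 \right)} = \left(-147\right) \left(-149\right) 2 \sqrt{\frac{-15 - 2}{6 + 1}} = 21903 \cdot 2 \sqrt{\frac{-15 - 2}{7}} = 21903 \cdot 2 \sqrt{\frac{1}{7} \left(-17\right)} = 21903 \cdot 2 \sqrt{- \frac{17}{7}} = 21903 \cdot 2 \frac{i \sqrt{119}}{7} = 21903 \frac{2 i \sqrt{119}}{7} = 6258 i \sqrt{119}$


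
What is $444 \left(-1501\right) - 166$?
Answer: $-666610$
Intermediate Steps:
$444 \left(-1501\right) - 166 = -666444 - 166 = -666610$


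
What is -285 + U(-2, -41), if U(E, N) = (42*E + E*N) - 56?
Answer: -343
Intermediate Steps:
U(E, N) = -56 + 42*E + E*N
-285 + U(-2, -41) = -285 + (-56 + 42*(-2) - 2*(-41)) = -285 + (-56 - 84 + 82) = -285 - 58 = -343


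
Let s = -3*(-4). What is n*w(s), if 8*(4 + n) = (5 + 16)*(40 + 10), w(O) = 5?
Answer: 2545/4 ≈ 636.25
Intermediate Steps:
s = 12
n = 509/4 (n = -4 + ((5 + 16)*(40 + 10))/8 = -4 + (21*50)/8 = -4 + (1/8)*1050 = -4 + 525/4 = 509/4 ≈ 127.25)
n*w(s) = (509/4)*5 = 2545/4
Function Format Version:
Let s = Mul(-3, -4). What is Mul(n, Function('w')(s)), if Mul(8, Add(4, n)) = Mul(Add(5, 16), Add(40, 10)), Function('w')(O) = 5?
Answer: Rational(2545, 4) ≈ 636.25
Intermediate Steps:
s = 12
n = Rational(509, 4) (n = Add(-4, Mul(Rational(1, 8), Mul(Add(5, 16), Add(40, 10)))) = Add(-4, Mul(Rational(1, 8), Mul(21, 50))) = Add(-4, Mul(Rational(1, 8), 1050)) = Add(-4, Rational(525, 4)) = Rational(509, 4) ≈ 127.25)
Mul(n, Function('w')(s)) = Mul(Rational(509, 4), 5) = Rational(2545, 4)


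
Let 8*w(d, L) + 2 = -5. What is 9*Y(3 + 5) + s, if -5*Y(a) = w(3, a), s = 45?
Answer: 1863/40 ≈ 46.575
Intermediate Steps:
w(d, L) = -7/8 (w(d, L) = -¼ + (⅛)*(-5) = -¼ - 5/8 = -7/8)
Y(a) = 7/40 (Y(a) = -⅕*(-7/8) = 7/40)
9*Y(3 + 5) + s = 9*(7/40) + 45 = 63/40 + 45 = 1863/40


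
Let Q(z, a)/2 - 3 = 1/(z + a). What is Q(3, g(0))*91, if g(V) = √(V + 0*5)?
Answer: 1820/3 ≈ 606.67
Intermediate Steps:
g(V) = √V (g(V) = √(V + 0) = √V)
Q(z, a) = 6 + 2/(a + z) (Q(z, a) = 6 + 2/(z + a) = 6 + 2/(a + z))
Q(3, g(0))*91 = (2*(1 + 3*√0 + 3*3)/(√0 + 3))*91 = (2*(1 + 3*0 + 9)/(0 + 3))*91 = (2*(1 + 0 + 9)/3)*91 = (2*(⅓)*10)*91 = (20/3)*91 = 1820/3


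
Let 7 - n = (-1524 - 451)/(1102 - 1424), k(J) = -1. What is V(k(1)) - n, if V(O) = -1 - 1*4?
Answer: -1889/322 ≈ -5.8665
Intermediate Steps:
V(O) = -5 (V(O) = -1 - 4 = -5)
n = 279/322 (n = 7 - (-1524 - 451)/(1102 - 1424) = 7 - (-1975)/(-322) = 7 - (-1975)*(-1)/322 = 7 - 1*1975/322 = 7 - 1975/322 = 279/322 ≈ 0.86646)
V(k(1)) - n = -5 - 1*279/322 = -5 - 279/322 = -1889/322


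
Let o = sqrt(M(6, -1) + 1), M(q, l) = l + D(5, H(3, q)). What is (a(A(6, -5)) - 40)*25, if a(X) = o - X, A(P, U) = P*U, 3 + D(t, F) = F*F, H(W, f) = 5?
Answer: -250 + 25*sqrt(22) ≈ -132.74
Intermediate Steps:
D(t, F) = -3 + F**2 (D(t, F) = -3 + F*F = -3 + F**2)
M(q, l) = 22 + l (M(q, l) = l + (-3 + 5**2) = l + (-3 + 25) = l + 22 = 22 + l)
o = sqrt(22) (o = sqrt((22 - 1) + 1) = sqrt(21 + 1) = sqrt(22) ≈ 4.6904)
a(X) = sqrt(22) - X
(a(A(6, -5)) - 40)*25 = ((sqrt(22) - 6*(-5)) - 40)*25 = ((sqrt(22) - 1*(-30)) - 40)*25 = ((sqrt(22) + 30) - 40)*25 = ((30 + sqrt(22)) - 40)*25 = (-10 + sqrt(22))*25 = -250 + 25*sqrt(22)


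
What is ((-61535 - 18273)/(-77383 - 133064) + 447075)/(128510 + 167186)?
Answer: 94085672333/62228336112 ≈ 1.5119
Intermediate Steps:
((-61535 - 18273)/(-77383 - 133064) + 447075)/(128510 + 167186) = (-79808/(-210447) + 447075)/295696 = (-79808*(-1/210447) + 447075)*(1/295696) = (79808/210447 + 447075)*(1/295696) = (94085672333/210447)*(1/295696) = 94085672333/62228336112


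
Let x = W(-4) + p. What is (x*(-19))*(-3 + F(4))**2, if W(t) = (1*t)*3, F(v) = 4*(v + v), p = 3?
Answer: 143811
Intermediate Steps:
F(v) = 8*v (F(v) = 4*(2*v) = 8*v)
W(t) = 3*t (W(t) = t*3 = 3*t)
x = -9 (x = 3*(-4) + 3 = -12 + 3 = -9)
(x*(-19))*(-3 + F(4))**2 = (-9*(-19))*(-3 + 8*4)**2 = 171*(-3 + 32)**2 = 171*29**2 = 171*841 = 143811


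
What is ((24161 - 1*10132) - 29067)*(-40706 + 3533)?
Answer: 559007574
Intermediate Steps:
((24161 - 1*10132) - 29067)*(-40706 + 3533) = ((24161 - 10132) - 29067)*(-37173) = (14029 - 29067)*(-37173) = -15038*(-37173) = 559007574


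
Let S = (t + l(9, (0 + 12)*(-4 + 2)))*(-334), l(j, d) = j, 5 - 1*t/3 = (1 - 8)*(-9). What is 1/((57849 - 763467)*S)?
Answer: -1/38886607980 ≈ -2.5716e-11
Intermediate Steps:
t = -174 (t = 15 - 3*(1 - 8)*(-9) = 15 - (-21)*(-9) = 15 - 3*63 = 15 - 189 = -174)
S = 55110 (S = (-174 + 9)*(-334) = -165*(-334) = 55110)
1/((57849 - 763467)*S) = 1/((57849 - 763467)*55110) = (1/55110)/(-705618) = -1/705618*1/55110 = -1/38886607980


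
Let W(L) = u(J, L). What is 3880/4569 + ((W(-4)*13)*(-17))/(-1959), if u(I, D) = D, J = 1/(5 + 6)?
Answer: 1187308/2983557 ≈ 0.39795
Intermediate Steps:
J = 1/11 ≈ 0.090909
W(L) = L
3880/4569 + ((W(-4)*13)*(-17))/(-1959) = 3880/4569 + (-4*13*(-17))/(-1959) = 3880*(1/4569) - 52*(-17)*(-1/1959) = 3880/4569 + 884*(-1/1959) = 3880/4569 - 884/1959 = 1187308/2983557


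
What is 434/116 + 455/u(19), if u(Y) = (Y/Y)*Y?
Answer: 30513/1102 ≈ 27.689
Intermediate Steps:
u(Y) = Y (u(Y) = 1*Y = Y)
434/116 + 455/u(19) = 434/116 + 455/19 = 434*(1/116) + 455*(1/19) = 217/58 + 455/19 = 30513/1102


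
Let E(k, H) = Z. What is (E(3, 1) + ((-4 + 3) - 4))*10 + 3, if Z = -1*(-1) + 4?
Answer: 3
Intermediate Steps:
Z = 5 (Z = 1 + 4 = 5)
E(k, H) = 5
(E(3, 1) + ((-4 + 3) - 4))*10 + 3 = (5 + ((-4 + 3) - 4))*10 + 3 = (5 + (-1 - 4))*10 + 3 = (5 - 5)*10 + 3 = 0*10 + 3 = 0 + 3 = 3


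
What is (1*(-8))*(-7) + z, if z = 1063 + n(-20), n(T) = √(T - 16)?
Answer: 1119 + 6*I ≈ 1119.0 + 6.0*I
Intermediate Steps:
n(T) = √(-16 + T)
z = 1063 + 6*I (z = 1063 + √(-16 - 20) = 1063 + √(-36) = 1063 + 6*I ≈ 1063.0 + 6.0*I)
(1*(-8))*(-7) + z = (1*(-8))*(-7) + (1063 + 6*I) = -8*(-7) + (1063 + 6*I) = 56 + (1063 + 6*I) = 1119 + 6*I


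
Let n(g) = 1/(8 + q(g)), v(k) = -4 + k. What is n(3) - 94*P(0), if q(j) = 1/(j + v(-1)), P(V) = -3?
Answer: 4232/15 ≈ 282.13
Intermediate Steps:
q(j) = 1/(-5 + j) (q(j) = 1/(j + (-4 - 1)) = 1/(j - 5) = 1/(-5 + j))
n(g) = 1/(8 + 1/(-5 + g))
n(3) - 94*P(0) = (-5 + 3)/(-39 + 8*3) - 94*(-3) = -2/(-39 + 24) + 282 = -2/(-15) + 282 = -1/15*(-2) + 282 = 2/15 + 282 = 4232/15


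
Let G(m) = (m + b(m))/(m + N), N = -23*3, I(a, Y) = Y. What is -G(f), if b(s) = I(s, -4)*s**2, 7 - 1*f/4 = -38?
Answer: 43140/37 ≈ 1165.9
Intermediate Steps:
f = 180 (f = 28 - 4*(-38) = 28 + 152 = 180)
N = -69
b(s) = -4*s**2
G(m) = (m - 4*m**2)/(-69 + m) (G(m) = (m - 4*m**2)/(m - 69) = (m - 4*m**2)/(-69 + m))
-G(f) = -180*(1 - 4*180)/(-69 + 180) = -180*(1 - 720)/111 = -180*(-719)/111 = -1*(-43140/37) = 43140/37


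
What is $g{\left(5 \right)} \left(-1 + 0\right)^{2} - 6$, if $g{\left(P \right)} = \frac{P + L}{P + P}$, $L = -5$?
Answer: $-6$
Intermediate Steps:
$g{\left(P \right)} = \frac{-5 + P}{2 P}$ ($g{\left(P \right)} = \frac{P - 5}{P + P} = \frac{-5 + P}{2 P}$)
$g{\left(5 \right)} \left(-1 + 0\right)^{2} - 6 = \frac{-5 + 5}{2 \cdot 5} \left(-1 + 0\right)^{2} - 6 = \frac{1}{2} \cdot \frac{1}{5} \cdot 0 \left(-1\right)^{2} - 6 = 0 \cdot 1 - 6 = 0 - 6 = -6$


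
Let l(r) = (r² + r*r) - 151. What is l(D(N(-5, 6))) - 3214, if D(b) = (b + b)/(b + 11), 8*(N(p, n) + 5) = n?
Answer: -2450773/729 ≈ -3361.8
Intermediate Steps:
N(p, n) = -5 + n/8
D(b) = 2*b/(11 + b) (D(b) = (2*b)/(11 + b) = 2*b/(11 + b))
l(r) = -151 + 2*r² (l(r) = (r² + r²) - 151 = 2*r² - 151 = -151 + 2*r²)
l(D(N(-5, 6))) - 3214 = (-151 + 2*(2*(-5 + (⅛)*6)/(11 + (-5 + (⅛)*6)))²) - 3214 = (-151 + 2*(2*(-5 + ¾)/(11 + (-5 + ¾)))²) - 3214 = (-151 + 2*(2*(-17/4)/(11 - 17/4))²) - 3214 = (-151 + 2*(2*(-17/4)/(27/4))²) - 3214 = (-151 + 2*(2*(-17/4)*(4/27))²) - 3214 = (-151 + 2*(-34/27)²) - 3214 = (-151 + 2*(1156/729)) - 3214 = (-151 + 2312/729) - 3214 = -107767/729 - 3214 = -2450773/729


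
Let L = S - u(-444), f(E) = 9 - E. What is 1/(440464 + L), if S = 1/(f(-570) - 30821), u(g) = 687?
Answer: 30242/13299736033 ≈ 2.2739e-6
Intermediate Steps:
S = -1/30242 (S = 1/((9 - 1*(-570)) - 30821) = 1/((9 + 570) - 30821) = 1/(579 - 30821) = 1/(-30242) = -1/30242 ≈ -3.3067e-5)
L = -20776255/30242 (L = -1/30242 - 1*687 = -1/30242 - 687 = -20776255/30242 ≈ -687.00)
1/(440464 + L) = 1/(440464 - 20776255/30242) = 1/(13299736033/30242) = 30242/13299736033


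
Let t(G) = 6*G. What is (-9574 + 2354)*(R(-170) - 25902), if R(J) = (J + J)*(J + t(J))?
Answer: -2734199560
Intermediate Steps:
R(J) = 14*J² (R(J) = (J + J)*(J + 6*J) = (2*J)*(7*J) = 14*J²)
(-9574 + 2354)*(R(-170) - 25902) = (-9574 + 2354)*(14*(-170)² - 25902) = -7220*(14*28900 - 25902) = -7220*(404600 - 25902) = -7220*378698 = -2734199560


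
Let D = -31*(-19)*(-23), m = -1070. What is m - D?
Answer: 12477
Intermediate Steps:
D = -13547 (D = 589*(-23) = -13547)
m - D = -1070 - 1*(-13547) = -1070 + 13547 = 12477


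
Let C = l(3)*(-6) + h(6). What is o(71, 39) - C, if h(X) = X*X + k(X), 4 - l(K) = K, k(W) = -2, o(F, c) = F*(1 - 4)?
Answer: -241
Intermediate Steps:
o(F, c) = -3*F (o(F, c) = F*(-3) = -3*F)
l(K) = 4 - K
h(X) = -2 + X² (h(X) = X*X - 2 = X² - 2 = -2 + X²)
C = 28 (C = (4 - 1*3)*(-6) + (-2 + 6²) = (4 - 3)*(-6) + (-2 + 36) = 1*(-6) + 34 = -6 + 34 = 28)
o(71, 39) - C = -3*71 - 1*28 = -213 - 28 = -241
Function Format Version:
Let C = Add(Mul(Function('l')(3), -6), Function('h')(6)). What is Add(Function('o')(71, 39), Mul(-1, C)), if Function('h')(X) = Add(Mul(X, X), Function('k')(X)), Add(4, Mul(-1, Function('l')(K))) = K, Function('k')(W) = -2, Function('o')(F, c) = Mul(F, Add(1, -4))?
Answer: -241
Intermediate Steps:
Function('o')(F, c) = Mul(-3, F) (Function('o')(F, c) = Mul(F, -3) = Mul(-3, F))
Function('l')(K) = Add(4, Mul(-1, K))
Function('h')(X) = Add(-2, Pow(X, 2)) (Function('h')(X) = Add(Mul(X, X), -2) = Add(Pow(X, 2), -2) = Add(-2, Pow(X, 2)))
C = 28 (C = Add(Mul(Add(4, Mul(-1, 3)), -6), Add(-2, Pow(6, 2))) = Add(Mul(Add(4, -3), -6), Add(-2, 36)) = Add(Mul(1, -6), 34) = Add(-6, 34) = 28)
Add(Function('o')(71, 39), Mul(-1, C)) = Add(Mul(-3, 71), Mul(-1, 28)) = Add(-213, -28) = -241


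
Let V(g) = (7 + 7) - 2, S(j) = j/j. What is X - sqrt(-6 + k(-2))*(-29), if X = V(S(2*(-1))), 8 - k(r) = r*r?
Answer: 12 + 29*I*sqrt(2) ≈ 12.0 + 41.012*I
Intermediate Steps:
k(r) = 8 - r**2 (k(r) = 8 - r*r = 8 - r**2)
S(j) = 1
V(g) = 12 (V(g) = 14 - 2 = 12)
X = 12
X - sqrt(-6 + k(-2))*(-29) = 12 - sqrt(-6 + (8 - 1*(-2)**2))*(-29) = 12 - sqrt(-6 + (8 - 1*4))*(-29) = 12 - sqrt(-6 + (8 - 4))*(-29) = 12 - sqrt(-6 + 4)*(-29) = 12 - sqrt(-2)*(-29) = 12 - I*sqrt(2)*(-29) = 12 - (-29)*I*sqrt(2) = 12 + 29*I*sqrt(2)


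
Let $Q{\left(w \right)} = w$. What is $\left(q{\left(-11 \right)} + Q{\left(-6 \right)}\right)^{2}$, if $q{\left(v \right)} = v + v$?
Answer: $784$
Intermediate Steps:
$q{\left(v \right)} = 2 v$
$\left(q{\left(-11 \right)} + Q{\left(-6 \right)}\right)^{2} = \left(2 \left(-11\right) - 6\right)^{2} = \left(-22 - 6\right)^{2} = \left(-28\right)^{2} = 784$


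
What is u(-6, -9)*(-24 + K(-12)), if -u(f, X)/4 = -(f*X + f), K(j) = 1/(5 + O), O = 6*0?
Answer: -22848/5 ≈ -4569.6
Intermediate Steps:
O = 0
K(j) = ⅕ (K(j) = 1/(5 + 0) = 1/5 = ⅕)
u(f, X) = 4*f + 4*X*f (u(f, X) = -(-4)*(f*X + f) = -(-4)*(X*f + f) = -(-4)*(f + X*f) = -4*(-f - X*f) = 4*f + 4*X*f)
u(-6, -9)*(-24 + K(-12)) = (4*(-6)*(1 - 9))*(-24 + ⅕) = (4*(-6)*(-8))*(-119/5) = 192*(-119/5) = -22848/5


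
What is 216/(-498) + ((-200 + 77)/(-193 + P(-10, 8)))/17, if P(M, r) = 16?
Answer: -32705/83249 ≈ -0.39286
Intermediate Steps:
216/(-498) + ((-200 + 77)/(-193 + P(-10, 8)))/17 = 216/(-498) + ((-200 + 77)/(-193 + 16))/17 = 216*(-1/498) - 123/(-177)*(1/17) = -36/83 - 123*(-1/177)*(1/17) = -36/83 + (41/59)*(1/17) = -36/83 + 41/1003 = -32705/83249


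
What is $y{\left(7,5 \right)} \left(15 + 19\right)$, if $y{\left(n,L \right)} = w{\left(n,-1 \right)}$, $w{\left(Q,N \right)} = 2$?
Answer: $68$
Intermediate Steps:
$y{\left(n,L \right)} = 2$
$y{\left(7,5 \right)} \left(15 + 19\right) = 2 \left(15 + 19\right) = 2 \cdot 34 = 68$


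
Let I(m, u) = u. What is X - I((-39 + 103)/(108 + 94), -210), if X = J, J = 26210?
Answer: 26420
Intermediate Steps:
X = 26210
X - I((-39 + 103)/(108 + 94), -210) = 26210 - 1*(-210) = 26210 + 210 = 26420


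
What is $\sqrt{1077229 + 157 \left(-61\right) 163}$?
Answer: $3 i \sqrt{53758} \approx 695.57 i$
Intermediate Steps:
$\sqrt{1077229 + 157 \left(-61\right) 163} = \sqrt{1077229 - 1561051} = \sqrt{-483822} = 3 i \sqrt{53758}$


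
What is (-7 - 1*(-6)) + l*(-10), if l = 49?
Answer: -491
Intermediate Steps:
(-7 - 1*(-6)) + l*(-10) = (-7 - 1*(-6)) + 49*(-10) = (-7 + 6) - 490 = -1 - 490 = -491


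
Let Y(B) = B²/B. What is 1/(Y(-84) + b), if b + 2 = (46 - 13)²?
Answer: 1/1003 ≈ 0.00099701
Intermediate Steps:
Y(B) = B
b = 1087 (b = -2 + (46 - 13)² = -2 + 33² = -2 + 1089 = 1087)
1/(Y(-84) + b) = 1/(-84 + 1087) = 1/1003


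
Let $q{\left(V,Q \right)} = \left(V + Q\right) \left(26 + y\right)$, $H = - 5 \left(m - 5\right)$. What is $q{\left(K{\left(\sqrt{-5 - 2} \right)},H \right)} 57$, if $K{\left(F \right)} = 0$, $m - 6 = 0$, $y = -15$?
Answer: $-3135$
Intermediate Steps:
$m = 6$ ($m = 6 + 0 = 6$)
$H = -5$ ($H = - 5 \left(6 - 5\right) = \left(-5\right) 1 = -5$)
$q{\left(V,Q \right)} = 11 Q + 11 V$ ($q{\left(V,Q \right)} = \left(V + Q\right) \left(26 - 15\right) = \left(Q + V\right) 11 = 11 Q + 11 V$)
$q{\left(K{\left(\sqrt{-5 - 2} \right)},H \right)} 57 = \left(11 \left(-5\right) + 11 \cdot 0\right) 57 = \left(-55 + 0\right) 57 = \left(-55\right) 57 = -3135$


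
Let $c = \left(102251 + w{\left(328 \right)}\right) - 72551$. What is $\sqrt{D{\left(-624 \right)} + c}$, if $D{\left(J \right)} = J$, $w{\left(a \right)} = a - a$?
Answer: $2 \sqrt{7269} \approx 170.52$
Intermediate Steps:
$w{\left(a \right)} = 0$
$c = 29700$ ($c = \left(102251 + 0\right) - 72551 = 102251 - 72551 = 29700$)
$\sqrt{D{\left(-624 \right)} + c} = \sqrt{-624 + 29700} = \sqrt{29076} = 2 \sqrt{7269}$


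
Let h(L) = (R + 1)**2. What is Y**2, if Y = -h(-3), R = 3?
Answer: 256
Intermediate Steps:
h(L) = 16 (h(L) = (3 + 1)**2 = 4**2 = 16)
Y = -16 (Y = -1*16 = -16)
Y**2 = (-16)**2 = 256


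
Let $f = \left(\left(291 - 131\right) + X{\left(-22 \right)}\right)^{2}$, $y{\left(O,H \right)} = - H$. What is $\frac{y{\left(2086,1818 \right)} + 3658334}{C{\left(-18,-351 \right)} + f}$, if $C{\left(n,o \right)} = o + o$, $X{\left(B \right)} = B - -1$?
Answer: $\frac{3656516}{18619} \approx 196.39$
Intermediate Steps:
$X{\left(B \right)} = 1 + B$ ($X{\left(B \right)} = B + 1 = 1 + B$)
$C{\left(n,o \right)} = 2 o$
$f = 19321$ ($f = \left(\left(291 - 131\right) + \left(1 - 22\right)\right)^{2} = \left(160 - 21\right)^{2} = 139^{2} = 19321$)
$\frac{y{\left(2086,1818 \right)} + 3658334}{C{\left(-18,-351 \right)} + f} = \frac{\left(-1\right) 1818 + 3658334}{2 \left(-351\right) + 19321} = \frac{-1818 + 3658334}{-702 + 19321} = \frac{3656516}{18619}$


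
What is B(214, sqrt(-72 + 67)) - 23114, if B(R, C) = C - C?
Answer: -23114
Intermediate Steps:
B(R, C) = 0
B(214, sqrt(-72 + 67)) - 23114 = 0 - 23114 = -23114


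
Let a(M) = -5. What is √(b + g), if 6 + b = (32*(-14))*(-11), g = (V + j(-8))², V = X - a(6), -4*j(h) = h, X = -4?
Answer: √4931 ≈ 70.221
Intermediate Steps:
j(h) = -h/4
V = 1 (V = -4 - 1*(-5) = -4 + 5 = 1)
g = 9 (g = (1 - ¼*(-8))² = (1 + 2)² = 3² = 9)
b = 4922 (b = -6 + (32*(-14))*(-11) = -6 - 448*(-11) = -6 + 4928 = 4922)
√(b + g) = √(4922 + 9) = √4931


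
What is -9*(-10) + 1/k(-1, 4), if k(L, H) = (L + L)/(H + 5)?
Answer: 171/2 ≈ 85.500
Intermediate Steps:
k(L, H) = 2*L/(5 + H) (k(L, H) = (2*L)/(5 + H) = 2*L/(5 + H))
-9*(-10) + 1/k(-1, 4) = -9*(-10) + 1/(2*(-1)/(5 + 4)) = 90 + 1/(2*(-1)/9) = 90 + 1/(2*(-1)*(⅑)) = 90 + 1/(-2/9) = 90 - 9/2 = 171/2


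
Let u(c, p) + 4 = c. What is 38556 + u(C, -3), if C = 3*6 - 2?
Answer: 38568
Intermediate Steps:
C = 16 (C = 18 - 2 = 16)
u(c, p) = -4 + c
38556 + u(C, -3) = 38556 + (-4 + 16) = 38556 + 12 = 38568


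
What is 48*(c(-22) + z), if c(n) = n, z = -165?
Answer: -8976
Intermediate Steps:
48*(c(-22) + z) = 48*(-22 - 165) = 48*(-187) = -8976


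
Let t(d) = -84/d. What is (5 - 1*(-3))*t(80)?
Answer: -42/5 ≈ -8.4000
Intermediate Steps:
(5 - 1*(-3))*t(80) = (5 - 1*(-3))*(-84/80) = (5 + 3)*(-84*1/80) = 8*(-21/20) = -42/5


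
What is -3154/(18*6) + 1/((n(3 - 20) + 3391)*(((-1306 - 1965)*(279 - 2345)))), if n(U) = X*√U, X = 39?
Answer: (-207815131329*√17 + 18069259239374*I)/(182462922*(-3391*I + 39*√17)) ≈ -29.204 - 4.6566e-10*I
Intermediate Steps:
n(U) = 39*√U
-3154/(18*6) + 1/((n(3 - 20) + 3391)*(((-1306 - 1965)*(279 - 2345)))) = -3154/(18*6) + 1/((39*√(3 - 20) + 3391)*(((-1306 - 1965)*(279 - 2345)))) = -3154/108 + 1/((39*√(-17) + 3391)*((-3271*(-2066)))) = -3154*1/108 + 1/((39*(I*√17) + 3391)*6757886) = -1577/54 + (1/6757886)/(39*I*√17 + 3391) = -1577/54 + (1/6757886)/(3391 + 39*I*√17) = -1577/54 + 1/(6757886*(3391 + 39*I*√17))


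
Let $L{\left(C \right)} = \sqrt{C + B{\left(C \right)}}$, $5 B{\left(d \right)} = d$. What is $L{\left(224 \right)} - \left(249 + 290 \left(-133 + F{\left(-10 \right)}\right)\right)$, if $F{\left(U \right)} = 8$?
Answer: $36001 + \frac{8 \sqrt{105}}{5} \approx 36017.0$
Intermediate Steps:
$B{\left(d \right)} = \frac{d}{5}$
$L{\left(C \right)} = \frac{\sqrt{30} \sqrt{C}}{5}$ ($L{\left(C \right)} = \sqrt{C + \frac{C}{5}} = \sqrt{\frac{6 C}{5}} = \frac{\sqrt{30} \sqrt{C}}{5}$)
$L{\left(224 \right)} - \left(249 + 290 \left(-133 + F{\left(-10 \right)}\right)\right) = \frac{\sqrt{30} \sqrt{224}}{5} - \left(249 + 290 \left(-133 + 8\right)\right) = \frac{\sqrt{30} \cdot 4 \sqrt{14}}{5} - -36001 = \frac{8 \sqrt{105}}{5} + \left(-249 + 36250\right) = \frac{8 \sqrt{105}}{5} + 36001 = 36001 + \frac{8 \sqrt{105}}{5}$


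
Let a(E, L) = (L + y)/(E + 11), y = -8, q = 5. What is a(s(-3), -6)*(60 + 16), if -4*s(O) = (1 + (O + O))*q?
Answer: -4256/69 ≈ -61.681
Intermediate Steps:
s(O) = -5/4 - 5*O/2 (s(O) = -(1 + (O + O))*5/4 = -(1 + 2*O)*5/4 = -(5 + 10*O)/4 = -5/4 - 5*O/2)
a(E, L) = (-8 + L)/(11 + E) (a(E, L) = (L - 8)/(E + 11) = (-8 + L)/(11 + E))
a(s(-3), -6)*(60 + 16) = ((-8 - 6)/(11 + (-5/4 - 5/2*(-3))))*(60 + 16) = (-14/(11 + (-5/4 + 15/2)))*76 = (-14/(11 + 25/4))*76 = (-14/(69/4))*76 = ((4/69)*(-14))*76 = -56/69*76 = -4256/69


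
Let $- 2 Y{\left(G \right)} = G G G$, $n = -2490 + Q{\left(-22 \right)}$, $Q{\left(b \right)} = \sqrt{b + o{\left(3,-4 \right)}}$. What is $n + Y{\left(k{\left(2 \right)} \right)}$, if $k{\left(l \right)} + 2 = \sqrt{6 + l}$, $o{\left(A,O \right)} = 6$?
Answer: $-2462 - 20 \sqrt{2} + 4 i \approx -2490.3 + 4.0 i$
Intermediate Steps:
$Q{\left(b \right)} = \sqrt{6 + b}$ ($Q{\left(b \right)} = \sqrt{b + 6} = \sqrt{6 + b}$)
$k{\left(l \right)} = -2 + \sqrt{6 + l}$
$n = -2490 + 4 i$ ($n = -2490 + \sqrt{6 - 22} = -2490 + \sqrt{-16} = -2490 + 4 i \approx -2490.0 + 4.0 i$)
$Y{\left(G \right)} = - \frac{G^{3}}{2}$ ($Y{\left(G \right)} = - \frac{G G G}{2} = - \frac{G^{2} G}{2} = - \frac{G^{3}}{2}$)
$n + Y{\left(k{\left(2 \right)} \right)} = \left(-2490 + 4 i\right) - \frac{\left(-2 + \sqrt{6 + 2}\right)^{3}}{2} = \left(-2490 + 4 i\right) - \frac{\left(-2 + \sqrt{8}\right)^{3}}{2} = \left(-2490 + 4 i\right) - \frac{\left(-2 + 2 \sqrt{2}\right)^{3}}{2} = -2490 + 4 i - \frac{\left(-2 + 2 \sqrt{2}\right)^{3}}{2}$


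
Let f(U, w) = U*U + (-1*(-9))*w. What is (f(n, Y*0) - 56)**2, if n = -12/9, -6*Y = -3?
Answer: 238144/81 ≈ 2940.1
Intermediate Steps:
Y = 1/2 (Y = -1/6*(-3) = 1/2 ≈ 0.50000)
n = -4/3 (n = -12*1/9 = -4/3 ≈ -1.3333)
f(U, w) = U**2 + 9*w
(f(n, Y*0) - 56)**2 = (((-4/3)**2 + 9*((1/2)*0)) - 56)**2 = ((16/9 + 9*0) - 56)**2 = ((16/9 + 0) - 56)**2 = (16/9 - 56)**2 = (-488/9)**2 = 238144/81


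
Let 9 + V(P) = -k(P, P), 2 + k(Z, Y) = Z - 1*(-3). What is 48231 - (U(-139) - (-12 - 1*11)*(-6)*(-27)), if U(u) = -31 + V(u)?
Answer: 44407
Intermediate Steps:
k(Z, Y) = 1 + Z (k(Z, Y) = -2 + (Z - 1*(-3)) = -2 + (Z + 3) = -2 + (3 + Z) = 1 + Z)
V(P) = -10 - P (V(P) = -9 - (1 + P) = -9 + (-1 - P) = -10 - P)
U(u) = -41 - u (U(u) = -31 + (-10 - u) = -41 - u)
48231 - (U(-139) - (-12 - 1*11)*(-6)*(-27)) = 48231 - ((-41 - 1*(-139)) - (-12 - 1*11)*(-6)*(-27)) = 48231 - ((-41 + 139) - (-12 - 11)*(-6)*(-27)) = 48231 - (98 - (-23*(-6))*(-27)) = 48231 - (98 - 138*(-27)) = 48231 - (98 - 1*(-3726)) = 48231 - (98 + 3726) = 48231 - 1*3824 = 48231 - 3824 = 44407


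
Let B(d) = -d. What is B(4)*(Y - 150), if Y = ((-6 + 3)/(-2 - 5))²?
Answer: 29364/49 ≈ 599.27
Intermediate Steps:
Y = 9/49 (Y = (-3/(-7))² = (-3*(-⅐))² = (3/7)² = 9/49 ≈ 0.18367)
B(4)*(Y - 150) = (-1*4)*(9/49 - 150) = -4*(-7341/49) = 29364/49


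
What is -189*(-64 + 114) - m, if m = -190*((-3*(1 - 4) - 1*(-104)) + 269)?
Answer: 63130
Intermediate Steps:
m = -72580 (m = -190*((-3*(-3) + 104) + 269) = -190*((9 + 104) + 269) = -190*(113 + 269) = -190*382 = -72580)
-189*(-64 + 114) - m = -189*(-64 + 114) - 1*(-72580) = -189*50 + 72580 = -9450 + 72580 = 63130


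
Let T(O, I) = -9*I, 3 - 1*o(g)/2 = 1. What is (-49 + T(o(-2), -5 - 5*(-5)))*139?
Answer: -31831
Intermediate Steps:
o(g) = 4 (o(g) = 6 - 2*1 = 6 - 2 = 4)
(-49 + T(o(-2), -5 - 5*(-5)))*139 = (-49 - 9*(-5 - 5*(-5)))*139 = (-49 - 9*(-5 + 25))*139 = (-49 - 9*20)*139 = (-49 - 180)*139 = -229*139 = -31831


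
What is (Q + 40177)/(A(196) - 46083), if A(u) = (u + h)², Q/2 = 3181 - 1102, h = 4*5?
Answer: 44335/573 ≈ 77.373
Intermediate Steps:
h = 20
Q = 4158 (Q = 2*(3181 - 1102) = 2*2079 = 4158)
A(u) = (20 + u)² (A(u) = (u + 20)² = (20 + u)²)
(Q + 40177)/(A(196) - 46083) = (4158 + 40177)/((20 + 196)² - 46083) = 44335/(216² - 46083) = 44335/(46656 - 46083) = 44335/573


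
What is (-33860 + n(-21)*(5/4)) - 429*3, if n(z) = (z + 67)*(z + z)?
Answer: -37562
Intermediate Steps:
n(z) = 2*z*(67 + z) (n(z) = (67 + z)*(2*z) = 2*z*(67 + z))
(-33860 + n(-21)*(5/4)) - 429*3 = (-33860 + (2*(-21)*(67 - 21))*(5/4)) - 429*3 = (-33860 + (2*(-21)*46)*(5*(¼))) - 1287 = (-33860 - 1932*5/4) - 1287 = (-33860 - 2415) - 1287 = -36275 - 1287 = -37562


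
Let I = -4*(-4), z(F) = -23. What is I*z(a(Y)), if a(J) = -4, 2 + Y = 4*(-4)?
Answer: -368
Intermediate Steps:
Y = -18 (Y = -2 + 4*(-4) = -2 - 16 = -18)
I = 16
I*z(a(Y)) = 16*(-23) = -368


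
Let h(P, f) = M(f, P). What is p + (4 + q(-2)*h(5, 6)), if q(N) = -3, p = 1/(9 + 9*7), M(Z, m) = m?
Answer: -791/72 ≈ -10.986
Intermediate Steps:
h(P, f) = P
p = 1/72 (p = 1/(9 + 63) = 1/72 ≈ 0.013889)
p + (4 + q(-2)*h(5, 6)) = 1/72 + (4 - 3*5) = 1/72 + (4 - 15) = 1/72 - 11 = -791/72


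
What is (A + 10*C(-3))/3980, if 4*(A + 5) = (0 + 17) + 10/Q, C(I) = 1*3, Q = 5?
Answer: 119/15920 ≈ 0.0074749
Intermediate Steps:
C(I) = 3
A = -¼ (A = -5 + ((0 + 17) + 10/5)/4 = -5 + (17 + 10*(⅕))/4 = -5 + (17 + 2)/4 = -5 + (¼)*19 = -5 + 19/4 = -¼ ≈ -0.25000)
(A + 10*C(-3))/3980 = (-¼ + 10*3)/3980 = (-¼ + 30)*(1/3980) = (119/4)*(1/3980) = 119/15920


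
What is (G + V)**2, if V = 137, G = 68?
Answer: 42025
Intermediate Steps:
(G + V)**2 = (68 + 137)**2 = 205**2 = 42025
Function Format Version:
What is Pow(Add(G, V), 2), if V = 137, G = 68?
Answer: 42025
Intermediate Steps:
Pow(Add(G, V), 2) = Pow(Add(68, 137), 2) = Pow(205, 2) = 42025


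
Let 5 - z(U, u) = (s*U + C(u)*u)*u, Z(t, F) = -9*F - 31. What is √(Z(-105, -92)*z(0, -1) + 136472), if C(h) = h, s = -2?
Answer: √141254 ≈ 375.84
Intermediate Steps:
Z(t, F) = -31 - 9*F
z(U, u) = 5 - u*(u² - 2*U) (z(U, u) = 5 - (-2*U + u*u)*u = 5 - (-2*U + u²)*u = 5 - (u² - 2*U)*u = 5 - u*(u² - 2*U))
√(Z(-105, -92)*z(0, -1) + 136472) = √((-31 - 9*(-92))*(5 - 1*(-1)³ + 2*0*(-1)) + 136472) = √((-31 + 828)*(5 - 1*(-1) + 0) + 136472) = √(797*(5 + 1 + 0) + 136472) = √(797*6 + 136472) = √(4782 + 136472) = √141254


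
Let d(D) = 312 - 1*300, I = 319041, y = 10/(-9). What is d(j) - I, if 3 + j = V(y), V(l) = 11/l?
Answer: -319029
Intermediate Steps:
y = -10/9 (y = 10*(-⅑) = -10/9 ≈ -1.1111)
j = -129/10 (j = -3 + 11/(-10/9) = -3 + 11*(-9/10) = -3 - 99/10 = -129/10 ≈ -12.900)
d(D) = 12 (d(D) = 312 - 300 = 12)
d(j) - I = 12 - 1*319041 = 12 - 319041 = -319029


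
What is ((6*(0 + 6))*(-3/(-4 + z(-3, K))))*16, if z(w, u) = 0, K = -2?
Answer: 432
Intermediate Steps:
((6*(0 + 6))*(-3/(-4 + z(-3, K))))*16 = ((6*(0 + 6))*(-3/(-4 + 0)))*16 = ((6*6)*(-3/(-4)))*16 = (36*(-3*(-1/4)))*16 = (36*(3/4))*16 = 27*16 = 432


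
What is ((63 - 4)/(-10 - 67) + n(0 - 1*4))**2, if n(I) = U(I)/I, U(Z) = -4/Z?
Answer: 97969/94864 ≈ 1.0327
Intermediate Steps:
n(I) = -4/I**2 (n(I) = (-4/I)/I = -4/I**2)
((63 - 4)/(-10 - 67) + n(0 - 1*4))**2 = ((63 - 4)/(-10 - 67) - 4/(0 - 1*4)**2)**2 = (59/(-77) - 4/(0 - 4)**2)**2 = (59*(-1/77) - 4/(-4)**2)**2 = (-59/77 - 4*1/16)**2 = (-59/77 - 1/4)**2 = (-313/308)**2 = 97969/94864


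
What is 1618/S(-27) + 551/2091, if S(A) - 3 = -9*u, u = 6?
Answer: -21929/697 ≈ -31.462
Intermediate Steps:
S(A) = -51 (S(A) = 3 - 9*6 = 3 - 54 = -51)
1618/S(-27) + 551/2091 = 1618/(-51) + 551/2091 = 1618*(-1/51) + 551*(1/2091) = -1618/51 + 551/2091 = -21929/697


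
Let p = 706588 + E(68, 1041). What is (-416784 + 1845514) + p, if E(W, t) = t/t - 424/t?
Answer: 2222866655/1041 ≈ 2.1353e+6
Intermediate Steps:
E(W, t) = 1 - 424/t
p = 735558725/1041 (p = 706588 + (-424 + 1041)/1041 = 706588 + (1/1041)*617 = 706588 + 617/1041 = 735558725/1041 ≈ 7.0659e+5)
(-416784 + 1845514) + p = (-416784 + 1845514) + 735558725/1041 = 1428730 + 735558725/1041 = 2222866655/1041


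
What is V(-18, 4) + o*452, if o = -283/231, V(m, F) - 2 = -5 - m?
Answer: -124451/231 ≈ -538.75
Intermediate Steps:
V(m, F) = -3 - m (V(m, F) = 2 + (-5 - m) = -3 - m)
o = -283/231 (o = -283*1/231 = -283/231 ≈ -1.2251)
V(-18, 4) + o*452 = (-3 - 1*(-18)) - 283/231*452 = (-3 + 18) - 127916/231 = 15 - 127916/231 = -124451/231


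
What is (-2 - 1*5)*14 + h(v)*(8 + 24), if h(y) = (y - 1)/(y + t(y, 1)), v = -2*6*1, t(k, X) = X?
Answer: -662/11 ≈ -60.182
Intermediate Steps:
v = -12 (v = -12*1 = -12)
h(y) = (-1 + y)/(1 + y) (h(y) = (y - 1)/(y + 1) = (-1 + y)/(1 + y))
(-2 - 1*5)*14 + h(v)*(8 + 24) = (-2 - 1*5)*14 + ((-1 - 12)/(1 - 12))*(8 + 24) = (-2 - 5)*14 + (-13/(-11))*32 = -7*14 - 1/11*(-13)*32 = -98 + (13/11)*32 = -98 + 416/11 = -662/11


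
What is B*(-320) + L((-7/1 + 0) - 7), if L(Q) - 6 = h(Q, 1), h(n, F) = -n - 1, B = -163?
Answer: 52179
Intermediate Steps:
h(n, F) = -1 - n
L(Q) = 5 - Q (L(Q) = 6 + (-1 - Q) = 5 - Q)
B*(-320) + L((-7/1 + 0) - 7) = -163*(-320) + (5 - ((-7/1 + 0) - 7)) = 52160 + (5 - ((-7*1 + 0) - 7)) = 52160 + (5 - ((-7 + 0) - 7)) = 52160 + (5 - (-7 - 7)) = 52160 + (5 - 1*(-14)) = 52160 + (5 + 14) = 52160 + 19 = 52179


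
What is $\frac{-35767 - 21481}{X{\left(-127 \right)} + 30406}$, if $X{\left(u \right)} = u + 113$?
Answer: $- \frac{7156}{3799} \approx -1.8837$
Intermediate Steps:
$X{\left(u \right)} = 113 + u$
$\frac{-35767 - 21481}{X{\left(-127 \right)} + 30406} = \frac{-35767 - 21481}{\left(113 - 127\right) + 30406} = - \frac{57248}{-14 + 30406} = - \frac{57248}{30392} = \left(-57248\right) \frac{1}{30392} = - \frac{7156}{3799}$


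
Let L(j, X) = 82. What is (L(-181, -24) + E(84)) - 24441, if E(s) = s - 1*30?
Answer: -24305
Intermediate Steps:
E(s) = -30 + s (E(s) = s - 30 = -30 + s)
(L(-181, -24) + E(84)) - 24441 = (82 + (-30 + 84)) - 24441 = (82 + 54) - 24441 = 136 - 24441 = -24305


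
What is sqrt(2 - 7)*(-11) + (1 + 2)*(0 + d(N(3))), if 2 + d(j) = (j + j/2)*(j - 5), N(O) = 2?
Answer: -33 - 11*I*sqrt(5) ≈ -33.0 - 24.597*I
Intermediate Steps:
d(j) = -2 + 3*j*(-5 + j)/2 (d(j) = -2 + (j + j/2)*(j - 5) = -2 + (j + j*(1/2))*(-5 + j) = -2 + (j + j/2)*(-5 + j) = -2 + (3*j/2)*(-5 + j) = -2 + 3*j*(-5 + j)/2)
sqrt(2 - 7)*(-11) + (1 + 2)*(0 + d(N(3))) = sqrt(2 - 7)*(-11) + (1 + 2)*(0 + (-2 - 15/2*2 + (3/2)*2**2)) = sqrt(-5)*(-11) + 3*(0 + (-2 - 15 + (3/2)*4)) = (I*sqrt(5))*(-11) + 3*(0 + (-2 - 15 + 6)) = -11*I*sqrt(5) + 3*(0 - 11) = -11*I*sqrt(5) + 3*(-11) = -11*I*sqrt(5) - 33 = -33 - 11*I*sqrt(5)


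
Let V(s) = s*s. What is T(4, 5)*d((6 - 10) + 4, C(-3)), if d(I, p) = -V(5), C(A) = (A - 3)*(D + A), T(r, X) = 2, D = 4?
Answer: -50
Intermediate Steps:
V(s) = s²
C(A) = (-3 + A)*(4 + A) (C(A) = (A - 3)*(4 + A) = (-3 + A)*(4 + A))
d(I, p) = -25 (d(I, p) = -1*5² = -1*25 = -25)
T(4, 5)*d((6 - 10) + 4, C(-3)) = 2*(-25) = -50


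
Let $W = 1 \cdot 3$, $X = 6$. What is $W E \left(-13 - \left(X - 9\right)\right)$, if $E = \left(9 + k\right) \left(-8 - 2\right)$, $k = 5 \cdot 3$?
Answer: $7200$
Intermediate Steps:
$k = 15$
$E = -240$ ($E = \left(9 + 15\right) \left(-8 - 2\right) = 24 \left(-10\right) = -240$)
$W = 3$
$W E \left(-13 - \left(X - 9\right)\right) = 3 \left(-240\right) \left(-13 - \left(6 - 9\right)\right) = - 720 \left(-13 - -3\right) = - 720 \left(-13 + 3\right) = \left(-720\right) \left(-10\right) = 7200$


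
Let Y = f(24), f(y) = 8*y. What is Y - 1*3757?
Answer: -3565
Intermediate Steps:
Y = 192 (Y = 8*24 = 192)
Y - 1*3757 = 192 - 1*3757 = 192 - 3757 = -3565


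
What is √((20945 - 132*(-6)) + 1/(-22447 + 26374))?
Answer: 20*√838033581/3927 ≈ 147.43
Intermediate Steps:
√((20945 - 132*(-6)) + 1/(-22447 + 26374)) = √((20945 + 792) + 1/3927) = √(21737 + 1/3927) = √(85361200/3927) = 20*√838033581/3927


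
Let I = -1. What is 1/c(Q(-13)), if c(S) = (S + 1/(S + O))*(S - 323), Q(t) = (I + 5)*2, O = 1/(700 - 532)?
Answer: -269/688464 ≈ -0.00039072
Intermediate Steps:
O = 1/168 ≈ 0.0059524
Q(t) = 8 (Q(t) = (-1 + 5)*2 = 4*2 = 8)
c(S) = (-323 + S)*(S + 1/(1/168 + S)) (c(S) = (S + 1/(S + 1/168))*(S - 323) = (S + 1/(1/168 + S))*(-323 + S) = (-323 + S)*(S + 1/(1/168 + S)))
1/c(Q(-13)) = 1/((-54264 - 54263*8**2 - 155*8 + 168*8**3)/(1 + 168*8)) = 1/((-54264 - 54263*64 - 1240 + 168*512)/(1 + 1344)) = 1/((-54264 - 3472832 - 1240 + 86016)/1345) = 1/((1/1345)*(-3442320)) = 1/(-688464/269) = -269/688464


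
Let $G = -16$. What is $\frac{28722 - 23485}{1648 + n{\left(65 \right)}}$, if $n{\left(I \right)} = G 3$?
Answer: $\frac{5237}{1600} \approx 3.2731$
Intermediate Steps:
$n{\left(I \right)} = -48$ ($n{\left(I \right)} = \left(-16\right) 3 = -48$)
$\frac{28722 - 23485}{1648 + n{\left(65 \right)}} = \frac{28722 - 23485}{1648 - 48} = \frac{5237}{1600}$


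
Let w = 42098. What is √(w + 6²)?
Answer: √42134 ≈ 205.27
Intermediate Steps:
√(w + 6²) = √(42098 + 6²) = √(42098 + 36) = √42134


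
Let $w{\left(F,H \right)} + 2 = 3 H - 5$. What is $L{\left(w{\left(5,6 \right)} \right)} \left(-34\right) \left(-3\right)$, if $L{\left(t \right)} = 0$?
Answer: $0$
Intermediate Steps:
$w{\left(F,H \right)} = -7 + 3 H$ ($w{\left(F,H \right)} = -2 + \left(3 H - 5\right) = -2 + \left(-5 + 3 H\right) = -7 + 3 H$)
$L{\left(w{\left(5,6 \right)} \right)} \left(-34\right) \left(-3\right) = 0 \left(-34\right) \left(-3\right) = 0 \left(-3\right) = 0$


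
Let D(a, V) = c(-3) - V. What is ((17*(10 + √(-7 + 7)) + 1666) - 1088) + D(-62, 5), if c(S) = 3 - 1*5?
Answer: 741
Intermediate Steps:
c(S) = -2 (c(S) = 3 - 5 = -2)
D(a, V) = -2 - V
((17*(10 + √(-7 + 7)) + 1666) - 1088) + D(-62, 5) = ((17*(10 + √(-7 + 7)) + 1666) - 1088) + (-2 - 1*5) = ((17*(10 + √0) + 1666) - 1088) + (-2 - 5) = ((17*(10 + 0) + 1666) - 1088) - 7 = ((17*10 + 1666) - 1088) - 7 = ((170 + 1666) - 1088) - 7 = (1836 - 1088) - 7 = 748 - 7 = 741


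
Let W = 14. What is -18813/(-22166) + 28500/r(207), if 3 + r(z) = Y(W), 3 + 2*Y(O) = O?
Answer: 252711213/22166 ≈ 11401.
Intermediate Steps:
Y(O) = -3/2 + O/2
r(z) = 5/2 (r(z) = -3 + (-3/2 + (½)*14) = -3 + (-3/2 + 7) = -3 + 11/2 = 5/2)
-18813/(-22166) + 28500/r(207) = -18813/(-22166) + 28500/(5/2) = -18813*(-1/22166) + 28500*(⅖) = 18813/22166 + 11400 = 252711213/22166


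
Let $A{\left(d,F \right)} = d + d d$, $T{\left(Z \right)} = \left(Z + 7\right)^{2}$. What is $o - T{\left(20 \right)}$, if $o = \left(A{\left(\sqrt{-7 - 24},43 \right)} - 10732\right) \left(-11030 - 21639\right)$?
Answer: $351615718 - 32669 i \sqrt{31} \approx 3.5162 \cdot 10^{8} - 1.8189 \cdot 10^{5} i$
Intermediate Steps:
$T{\left(Z \right)} = \left(7 + Z\right)^{2}$
$A{\left(d,F \right)} = d + d^{2}$
$o = 350603708 - 32669 i \sqrt{31} \left(1 + i \sqrt{31}\right)$ ($o = \left(\sqrt{-7 - 24} \left(1 + \sqrt{-7 - 24}\right) - 10732\right) \left(-11030 - 21639\right) = \left(\sqrt{-31} \left(1 + \sqrt{-31}\right) - 10732\right) \left(-32669\right) = \left(i \sqrt{31} \left(1 + i \sqrt{31}\right) - 10732\right) \left(-32669\right) = \left(-10732 + i \sqrt{31} \left(1 + i \sqrt{31}\right)\right) \left(-32669\right) = 350603708 - 32669 i \sqrt{31} \left(1 + i \sqrt{31}\right) \approx 3.5162 \cdot 10^{8} - 1.8189 \cdot 10^{5} i$)
$o - T{\left(20 \right)} = \left(351616447 - 32669 i \sqrt{31}\right) - \left(7 + 20\right)^{2} = \left(351616447 - 32669 i \sqrt{31}\right) - 27^{2} = \left(351616447 - 32669 i \sqrt{31}\right) - 729 = 351615718 - 32669 i \sqrt{31}$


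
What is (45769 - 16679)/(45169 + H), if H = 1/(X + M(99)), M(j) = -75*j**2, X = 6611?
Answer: 4238203552/6580798083 ≈ 0.64403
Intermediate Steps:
H = -1/728464 (H = 1/(6611 - 75*99**2) = 1/(6611 - 75*9801) = 1/(6611 - 735075) = 1/(-728464) = -1/728464 ≈ -1.3728e-6)
(45769 - 16679)/(45169 + H) = (45769 - 16679)/(45169 - 1/728464) = 29090/(32903990415/728464) = 29090*(728464/32903990415) = 4238203552/6580798083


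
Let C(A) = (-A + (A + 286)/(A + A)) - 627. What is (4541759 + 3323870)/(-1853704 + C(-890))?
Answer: -3500204905/824781094 ≈ -4.2438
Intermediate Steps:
C(A) = -627 - A + (286 + A)/(2*A) (C(A) = (-A + (286 + A)/((2*A))) - 627 = (-A + (286 + A)*(1/(2*A))) - 627 = (-A + (286 + A)/(2*A)) - 627 = -627 - A + (286 + A)/(2*A))
(4541759 + 3323870)/(-1853704 + C(-890)) = (4541759 + 3323870)/(-1853704 + (-1253/2 - 1*(-890) + 143/(-890))) = 7865629/(-1853704 + (-1253/2 + 890 + 143*(-1/890))) = 7865629/(-1853704 + (-1253/2 + 890 - 143/890)) = 7865629/(-1853704 + 117186/445) = 7865629/(-824781094/445) = 7865629*(-445/824781094) = -3500204905/824781094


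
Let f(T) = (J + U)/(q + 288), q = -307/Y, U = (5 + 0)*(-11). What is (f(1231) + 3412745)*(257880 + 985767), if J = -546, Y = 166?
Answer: 201605999024606913/47501 ≈ 4.2442e+12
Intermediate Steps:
U = -55 (U = 5*(-11) = -55)
q = -307/166 ≈ -1.8494
f(T) = -99766/47501 (f(T) = (-546 - 55)/(-307/166 + 288) = -601/47501/166 = -601*166/47501 = -99766/47501)
(f(1231) + 3412745)*(257880 + 985767) = (-99766/47501 + 3412745)*(257880 + 985767) = (162108700479/47501)*1243647 = 201605999024606913/47501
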